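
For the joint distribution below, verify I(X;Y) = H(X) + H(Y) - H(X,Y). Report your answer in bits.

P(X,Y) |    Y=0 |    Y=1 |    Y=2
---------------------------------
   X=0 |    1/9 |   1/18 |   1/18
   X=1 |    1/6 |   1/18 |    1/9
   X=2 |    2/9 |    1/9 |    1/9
I(X;Y) = 0.0092 bits

Mutual information has multiple equivalent forms:
- I(X;Y) = H(X) - H(X|Y)
- I(X;Y) = H(Y) - H(Y|X)
- I(X;Y) = H(X) + H(Y) - H(X,Y)

Computing all quantities:
H(X) = 1.5305, H(Y) = 1.4955, H(X,Y) = 3.0169
H(X|Y) = 1.5213, H(Y|X) = 1.4864

Verification:
H(X) - H(X|Y) = 1.5305 - 1.5213 = 0.0092
H(Y) - H(Y|X) = 1.4955 - 1.4864 = 0.0092
H(X) + H(Y) - H(X,Y) = 1.5305 + 1.4955 - 3.0169 = 0.0092

All forms give I(X;Y) = 0.0092 bits. ✓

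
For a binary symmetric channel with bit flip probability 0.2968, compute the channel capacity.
0.1227 bits

For a binary symmetric channel (BSC) with error probability p:
Capacity C = 1 - H(p) bits per symbol

where H(p) = -p log₂(p) - (1-p) log₂(1-p) is the binary entropy function.

H(0.2968) = 0.8773 bits
C = 1 - 0.8773 = 0.1227 bits per symbol

This means we can reliably transmit up to 0.1227 bits of information per channel use.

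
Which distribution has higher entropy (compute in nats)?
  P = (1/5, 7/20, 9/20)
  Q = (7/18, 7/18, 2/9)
Q

Computing entropies in nats:
H(P) = 1.0487
H(Q) = 1.0688

Distribution Q has higher entropy.

Intuition: The distribution closer to uniform (more spread out) has higher entropy.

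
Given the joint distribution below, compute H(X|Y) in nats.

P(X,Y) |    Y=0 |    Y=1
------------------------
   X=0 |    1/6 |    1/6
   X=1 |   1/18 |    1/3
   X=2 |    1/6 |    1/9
0.9985 nats

Using the chain rule: H(X|Y) = H(X,Y) - H(Y)

First, compute H(X,Y) = 1.6668 nats

Marginal P(Y) = (7/18, 11/18)
H(Y) = 0.6682 nats

H(X|Y) = H(X,Y) - H(Y) = 1.6668 - 0.6682 = 0.9985 nats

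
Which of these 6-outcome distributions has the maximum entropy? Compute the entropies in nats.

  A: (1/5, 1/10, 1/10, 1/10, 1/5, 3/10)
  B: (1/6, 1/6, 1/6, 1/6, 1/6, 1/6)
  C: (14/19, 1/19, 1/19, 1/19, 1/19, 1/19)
B

For a discrete distribution over n outcomes, entropy is maximized by the uniform distribution.

Computing entropies:
H(A) = 1.6957 nats
H(B) = 1.7918 nats
H(C) = 0.9999 nats

The uniform distribution (where all probabilities equal 1/6) achieves the maximum entropy of log_e(6) = 1.7918 nats.

Distribution B has the highest entropy.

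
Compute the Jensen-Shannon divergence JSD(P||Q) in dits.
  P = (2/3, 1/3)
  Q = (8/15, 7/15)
0.0040 dits

Jensen-Shannon divergence is:
JSD(P||Q) = 0.5 × D_KL(P||M) + 0.5 × D_KL(Q||M)
where M = 0.5 × (P + Q) is the mixture distribution.

M = 0.5 × (2/3, 1/3) + 0.5 × (8/15, 7/15) = (3/5, 2/5)

D_KL(P||M) = 0.0041 dits
D_KL(Q||M) = 0.0040 dits

JSD(P||Q) = 0.5 × 0.0041 + 0.5 × 0.0040 = 0.0040 dits

Unlike KL divergence, JSD is symmetric and bounded: 0 ≤ JSD ≤ log(2).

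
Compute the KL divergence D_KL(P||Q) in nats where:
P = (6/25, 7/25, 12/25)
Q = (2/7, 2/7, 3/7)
0.0069 nats

KL divergence: D_KL(P||Q) = Σ p(x) log(p(x)/q(x))

Computing term by term:
  x=0: 6/25 × log_e[(6/25)/(2/7)] = 6/25 × -0.1744 = -0.0418
  x=1: 7/25 × log_e[(7/25)/(2/7)] = 7/25 × -0.0202 = -0.0057
  x=2: 12/25 × log_e[(12/25)/(3/7)] = 12/25 × 0.1133 = 0.0544

D_KL(P||Q) = 0.0069 nats

Note: KL divergence is always non-negative and equals 0 iff P = Q.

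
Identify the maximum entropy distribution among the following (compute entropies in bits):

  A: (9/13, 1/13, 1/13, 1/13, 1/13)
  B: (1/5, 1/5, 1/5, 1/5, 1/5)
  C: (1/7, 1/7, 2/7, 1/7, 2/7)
B

For a discrete distribution over n outcomes, entropy is maximized by the uniform distribution.

Computing entropies:
H(A) = 1.5059 bits
H(B) = 2.3219 bits
H(C) = 2.2359 bits

The uniform distribution (where all probabilities equal 1/5) achieves the maximum entropy of log_2(5) = 2.3219 bits.

Distribution B has the highest entropy.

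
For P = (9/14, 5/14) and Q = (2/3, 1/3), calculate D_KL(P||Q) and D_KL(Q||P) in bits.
D_KL(P||Q) = 0.0018, D_KL(Q||P) = 0.0018

KL divergence is not symmetric: D_KL(P||Q) ≠ D_KL(Q||P) in general.

D_KL(P||Q) = 0.0018 bits
D_KL(Q||P) = 0.0018 bits

In this case they happen to be equal (to 4 decimal places).

This asymmetry is why KL divergence is not a true distance metric.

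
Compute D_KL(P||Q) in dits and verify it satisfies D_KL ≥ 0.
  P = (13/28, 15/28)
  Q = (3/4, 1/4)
0.0806 dits

KL divergence satisfies the Gibbs inequality: D_KL(P||Q) ≥ 0 for all distributions P, Q.

D_KL(P||Q) = Σ p(x) log(p(x)/q(x))
Term by term:
  x=0: 13/28 × log_10[(13/28)/(3/4)] = -0.0967
  x=1: 15/28 × log_10[(15/28)/(1/4)] = 0.1773
D_KL(P||Q) = 0.0806 dits

D_KL(P||Q) = 0.0806 ≥ 0 ✓

This non-negativity is a fundamental property: relative entropy cannot be negative because it measures how different Q is from P.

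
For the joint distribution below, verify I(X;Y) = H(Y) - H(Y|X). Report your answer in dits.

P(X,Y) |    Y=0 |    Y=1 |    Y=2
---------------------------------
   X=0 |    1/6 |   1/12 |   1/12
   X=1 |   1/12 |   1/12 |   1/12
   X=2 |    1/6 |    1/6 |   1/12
I(X;Y) = 0.0073 dits

Mutual information has multiple equivalent forms:
- I(X;Y) = H(X) - H(X|Y)
- I(X;Y) = H(Y) - H(Y|X)
- I(X;Y) = H(X) + H(Y) - H(X,Y)

Computing all quantities:
H(X) = 0.4680, H(Y) = 0.4680, H(X,Y) = 0.9287
H(X|Y) = 0.4607, H(Y|X) = 0.4607

Verification:
H(X) - H(X|Y) = 0.4680 - 0.4607 = 0.0073
H(Y) - H(Y|X) = 0.4680 - 0.4607 = 0.0073
H(X) + H(Y) - H(X,Y) = 0.4680 + 0.4680 - 0.9287 = 0.0073

All forms give I(X;Y) = 0.0073 dits. ✓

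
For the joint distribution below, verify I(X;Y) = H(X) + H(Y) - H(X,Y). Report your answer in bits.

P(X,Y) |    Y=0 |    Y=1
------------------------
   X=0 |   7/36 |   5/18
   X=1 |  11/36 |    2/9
I(X;Y) = 0.0202 bits

Mutual information has multiple equivalent forms:
- I(X;Y) = H(X) - H(X|Y)
- I(X;Y) = H(Y) - H(Y|X)
- I(X;Y) = H(X) + H(Y) - H(X,Y)

Computing all quantities:
H(X) = 0.9978, H(Y) = 1.0000, H(X,Y) = 1.9776
H(X|Y) = 0.9776, H(Y|X) = 0.9798

Verification:
H(X) - H(X|Y) = 0.9978 - 0.9776 = 0.0202
H(Y) - H(Y|X) = 1.0000 - 0.9798 = 0.0202
H(X) + H(Y) - H(X,Y) = 0.9978 + 1.0000 - 1.9776 = 0.0202

All forms give I(X;Y) = 0.0202 bits. ✓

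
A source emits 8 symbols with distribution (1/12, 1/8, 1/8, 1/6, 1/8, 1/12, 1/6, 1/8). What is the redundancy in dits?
0.0123 dits

Redundancy measures how far a source is from maximum entropy:
R = H_max - H(X)

Maximum entropy for 8 symbols: H_max = log_10(8) = 0.9031 dits
Actual entropy: H(X) = 0.8908 dits
Redundancy: R = 0.9031 - 0.8908 = 0.0123 dits

This redundancy represents potential for compression: the source could be compressed by 0.0123 dits per symbol.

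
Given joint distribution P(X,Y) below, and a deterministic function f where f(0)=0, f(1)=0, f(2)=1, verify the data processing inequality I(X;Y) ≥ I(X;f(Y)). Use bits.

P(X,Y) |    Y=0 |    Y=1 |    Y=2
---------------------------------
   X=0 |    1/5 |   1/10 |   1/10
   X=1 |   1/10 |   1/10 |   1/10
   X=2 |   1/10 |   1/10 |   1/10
I(X;Y) = 0.0200, I(X;f(Y)) = 0.0058, inequality holds: 0.0200 ≥ 0.0058

Data Processing Inequality: For any Markov chain X → Y → Z, we have I(X;Y) ≥ I(X;Z).

Here Z = f(Y) is a deterministic function of Y, forming X → Y → Z.

Original I(X;Y) = 0.0200 bits

After applying f:
P(X,Z) where Z=f(Y):
- P(X,Z=0) = P(X,Y=0) + P(X,Y=1)
- P(X,Z=1) = P(X,Y=2)

I(X;Z) = I(X;f(Y)) = 0.0058 bits

Verification: 0.0200 ≥ 0.0058 ✓

Information cannot be created by processing; the function f can only lose information about X.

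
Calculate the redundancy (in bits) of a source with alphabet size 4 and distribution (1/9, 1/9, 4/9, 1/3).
0.2473 bits

Redundancy measures how far a source is from maximum entropy:
R = H_max - H(X)

Maximum entropy for 4 symbols: H_max = log_2(4) = 2.0000 bits
Actual entropy: H(X) = 1.7527 bits
Redundancy: R = 2.0000 - 1.7527 = 0.2473 bits

This redundancy represents potential for compression: the source could be compressed by 0.2473 bits per symbol.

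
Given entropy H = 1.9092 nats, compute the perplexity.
6.7477

Perplexity is e^H (or exp(H) for natural log).

H = 1.9092 nats
Perplexity = e^1.9092 = 6.7477

Interpretation: The model's uncertainty is equivalent to choosing uniformly among 6.7 options.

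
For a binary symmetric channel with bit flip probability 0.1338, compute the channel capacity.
0.4322 bits

For a binary symmetric channel (BSC) with error probability p:
Capacity C = 1 - H(p) bits per symbol

where H(p) = -p log₂(p) - (1-p) log₂(1-p) is the binary entropy function.

H(0.1338) = 0.5678 bits
C = 1 - 0.5678 = 0.4322 bits per symbol

This means we can reliably transmit up to 0.4322 bits of information per channel use.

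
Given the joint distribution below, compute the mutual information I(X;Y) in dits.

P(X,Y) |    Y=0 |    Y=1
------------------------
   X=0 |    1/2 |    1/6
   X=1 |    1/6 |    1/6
0.0133 dits

Mutual information: I(X;Y) = H(X) + H(Y) - H(X,Y)

Marginals:
P(X) = (2/3, 1/3), H(X) = 0.2764 dits
P(Y) = (2/3, 1/3), H(Y) = 0.2764 dits

Joint entropy: H(X,Y) = 0.5396 dits

I(X;Y) = 0.2764 + 0.2764 - 0.5396 = 0.0133 dits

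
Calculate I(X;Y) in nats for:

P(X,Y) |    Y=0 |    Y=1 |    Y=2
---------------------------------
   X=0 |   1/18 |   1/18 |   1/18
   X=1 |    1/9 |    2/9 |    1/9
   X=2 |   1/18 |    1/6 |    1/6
0.0251 nats

Mutual information: I(X;Y) = H(X) + H(Y) - H(X,Y)

Marginals:
P(X) = (1/6, 4/9, 7/18), H(X) = 1.0263 nats
P(Y) = (2/9, 4/9, 1/3), H(Y) = 1.0609 nats

Joint entropy: H(X,Y) = 2.0621 nats

I(X;Y) = 1.0263 + 1.0609 - 2.0621 = 0.0251 nats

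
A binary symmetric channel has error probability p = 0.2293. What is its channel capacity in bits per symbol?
0.2232 bits

For a binary symmetric channel (BSC) with error probability p:
Capacity C = 1 - H(p) bits per symbol

where H(p) = -p log₂(p) - (1-p) log₂(1-p) is the binary entropy function.

H(0.2293) = 0.7768 bits
C = 1 - 0.7768 = 0.2232 bits per symbol

This means we can reliably transmit up to 0.2232 bits of information per channel use.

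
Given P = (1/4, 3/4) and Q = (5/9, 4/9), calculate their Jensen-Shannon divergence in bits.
0.0714 bits

Jensen-Shannon divergence is:
JSD(P||Q) = 0.5 × D_KL(P||M) + 0.5 × D_KL(Q||M)
where M = 0.5 × (P + Q) is the mixture distribution.

M = 0.5 × (1/4, 3/4) + 0.5 × (5/9, 4/9) = (0.402778, 0.597222)

D_KL(P||M) = 0.0745 bits
D_KL(Q||M) = 0.0683 bits

JSD(P||Q) = 0.5 × 0.0745 + 0.5 × 0.0683 = 0.0714 bits

Unlike KL divergence, JSD is symmetric and bounded: 0 ≤ JSD ≤ log(2).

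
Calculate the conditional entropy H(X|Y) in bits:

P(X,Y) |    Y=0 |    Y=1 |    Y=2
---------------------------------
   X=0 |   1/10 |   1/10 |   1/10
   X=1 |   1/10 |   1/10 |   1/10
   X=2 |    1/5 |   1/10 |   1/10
1.5510 bits

Using the chain rule: H(X|Y) = H(X,Y) - H(Y)

First, compute H(X,Y) = 3.1219 bits

Marginal P(Y) = (2/5, 3/10, 3/10)
H(Y) = 1.5710 bits

H(X|Y) = H(X,Y) - H(Y) = 3.1219 - 1.5710 = 1.5510 bits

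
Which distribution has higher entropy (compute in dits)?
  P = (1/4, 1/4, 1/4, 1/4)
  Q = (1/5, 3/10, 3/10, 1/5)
P

Computing entropies in dits:
H(P) = 0.6021
H(Q) = 0.5933

Distribution P has higher entropy.

Intuition: The distribution closer to uniform (more spread out) has higher entropy.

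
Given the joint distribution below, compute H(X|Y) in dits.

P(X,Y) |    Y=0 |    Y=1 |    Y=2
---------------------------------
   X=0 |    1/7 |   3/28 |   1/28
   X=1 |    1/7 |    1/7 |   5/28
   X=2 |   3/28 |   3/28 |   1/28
0.4413 dits

Using the chain rule: H(X|Y) = H(X,Y) - H(Y)

First, compute H(X,Y) = 0.9110 dits

Marginal P(Y) = (11/28, 5/14, 1/4)
H(Y) = 0.4696 dits

H(X|Y) = H(X,Y) - H(Y) = 0.9110 - 0.4696 = 0.4413 dits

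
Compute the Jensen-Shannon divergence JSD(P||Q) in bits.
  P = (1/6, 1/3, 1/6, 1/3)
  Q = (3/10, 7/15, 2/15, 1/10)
0.0711 bits

Jensen-Shannon divergence is:
JSD(P||Q) = 0.5 × D_KL(P||M) + 0.5 × D_KL(Q||M)
where M = 0.5 × (P + Q) is the mixture distribution.

M = 0.5 × (1/6, 1/3, 1/6, 1/3) + 0.5 × (3/10, 7/15, 2/15, 1/10) = (7/30, 2/5, 3/20, 0.216667)

D_KL(P||M) = 0.0639 bits
D_KL(Q||M) = 0.0783 bits

JSD(P||Q) = 0.5 × 0.0639 + 0.5 × 0.0783 = 0.0711 bits

Unlike KL divergence, JSD is symmetric and bounded: 0 ≤ JSD ≤ log(2).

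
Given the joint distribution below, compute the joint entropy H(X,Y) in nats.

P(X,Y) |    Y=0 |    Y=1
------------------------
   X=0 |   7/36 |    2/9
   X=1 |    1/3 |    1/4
1.3654 nats

Joint entropy is H(X,Y) = -Σ_{x,y} p(x,y) log p(x,y).

Summing over all non-zero entries:
H(X,Y) = -[7/36·log_e(7/36) + 2/9·log_e(2/9) + 1/3·log_e(1/3) + 1/4·log_e(1/4)]
H(X,Y) = 1.3654 nats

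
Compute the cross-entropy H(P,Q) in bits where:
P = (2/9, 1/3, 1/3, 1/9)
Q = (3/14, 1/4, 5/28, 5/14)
2.1541 bits

Cross-entropy: H(P,Q) = -Σ p(x) log q(x)

Alternatively: H(P,Q) = H(P) + D_KL(P||Q)
H(P) = 1.8911 bits
D_KL(P||Q) = 0.2630 bits

H(P,Q) = 1.8911 + 0.2630 = 2.1541 bits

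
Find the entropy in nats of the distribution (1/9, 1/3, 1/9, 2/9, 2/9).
1.5230 nats

Shannon entropy is H(X) = -Σ p(x) log p(x).

For P = (1/9, 1/3, 1/9, 2/9, 2/9):
H = -1/9 × log_e(1/9) -1/3 × log_e(1/3) -1/9 × log_e(1/9) -2/9 × log_e(2/9) -2/9 × log_e(2/9)
H = 1.5230 nats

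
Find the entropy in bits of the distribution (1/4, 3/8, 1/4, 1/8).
1.9056 bits

Shannon entropy is H(X) = -Σ p(x) log p(x).

For P = (1/4, 3/8, 1/4, 1/8):
H = -1/4 × log_2(1/4) -3/8 × log_2(3/8) -1/4 × log_2(1/4) -1/8 × log_2(1/8)
H = 1.9056 bits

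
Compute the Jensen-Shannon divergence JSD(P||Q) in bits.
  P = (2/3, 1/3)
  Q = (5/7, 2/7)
0.0019 bits

Jensen-Shannon divergence is:
JSD(P||Q) = 0.5 × D_KL(P||M) + 0.5 × D_KL(Q||M)
where M = 0.5 × (P + Q) is the mixture distribution.

M = 0.5 × (2/3, 1/3) + 0.5 × (5/7, 2/7) = (0.690476, 0.309524)

D_KL(P||M) = 0.0019 bits
D_KL(Q||M) = 0.0019 bits

JSD(P||Q) = 0.5 × 0.0019 + 0.5 × 0.0019 = 0.0019 bits

Unlike KL divergence, JSD is symmetric and bounded: 0 ≤ JSD ≤ log(2).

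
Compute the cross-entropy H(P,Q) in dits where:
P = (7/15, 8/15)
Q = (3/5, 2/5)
0.3158 dits

Cross-entropy: H(P,Q) = -Σ p(x) log q(x)

Alternatively: H(P,Q) = H(P) + D_KL(P||Q)
H(P) = 0.3001 dits
D_KL(P||Q) = 0.0157 dits

H(P,Q) = 0.3001 + 0.0157 = 0.3158 dits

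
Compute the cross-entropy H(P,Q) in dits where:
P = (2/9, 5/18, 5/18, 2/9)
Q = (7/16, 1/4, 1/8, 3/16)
0.6594 dits

Cross-entropy: H(P,Q) = -Σ p(x) log q(x)

Alternatively: H(P,Q) = H(P) + D_KL(P||Q)
H(P) = 0.5994 dits
D_KL(P||Q) = 0.0601 dits

H(P,Q) = 0.5994 + 0.0601 = 0.6594 dits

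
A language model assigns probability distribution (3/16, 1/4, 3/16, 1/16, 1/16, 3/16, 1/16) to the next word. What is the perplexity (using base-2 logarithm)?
6.0985

Perplexity is 2^H (or exp(H) for natural log).

First, H = -Σ p log p = 2.6085 bits
Perplexity = 2^2.6085 = 6.0985

Interpretation: The model's uncertainty is equivalent to choosing uniformly among 6.1 options.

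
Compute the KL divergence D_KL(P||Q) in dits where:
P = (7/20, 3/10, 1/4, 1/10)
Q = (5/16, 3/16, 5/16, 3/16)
0.0269 dits

KL divergence: D_KL(P||Q) = Σ p(x) log(p(x)/q(x))

Computing term by term:
  x=0: 7/20 × log_10[(7/20)/(5/16)] = 7/20 × 0.0492 = 0.0172
  x=1: 3/10 × log_10[(3/10)/(3/16)] = 3/10 × 0.2041 = 0.0612
  x=2: 1/4 × log_10[(1/4)/(5/16)] = 1/4 × -0.0969 = -0.0242
  x=3: 1/10 × log_10[(1/10)/(3/16)] = 1/10 × -0.2730 = -0.0273

D_KL(P||Q) = 0.0269 dits

Note: KL divergence is always non-negative and equals 0 iff P = Q.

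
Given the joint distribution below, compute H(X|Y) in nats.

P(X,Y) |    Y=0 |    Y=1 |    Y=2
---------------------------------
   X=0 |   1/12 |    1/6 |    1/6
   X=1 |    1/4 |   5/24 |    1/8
0.6442 nats

Using the chain rule: H(X|Y) = H(X,Y) - H(Y)

First, compute H(X,Y) = 1.7376 nats

Marginal P(Y) = (1/3, 3/8, 7/24)
H(Y) = 1.0934 nats

H(X|Y) = H(X,Y) - H(Y) = 1.7376 - 1.0934 = 0.6442 nats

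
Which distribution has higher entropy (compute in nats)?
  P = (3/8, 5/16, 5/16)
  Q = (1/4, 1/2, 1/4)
P

Computing entropies in nats:
H(P) = 1.0948
H(Q) = 1.0397

Distribution P has higher entropy.

Intuition: The distribution closer to uniform (more spread out) has higher entropy.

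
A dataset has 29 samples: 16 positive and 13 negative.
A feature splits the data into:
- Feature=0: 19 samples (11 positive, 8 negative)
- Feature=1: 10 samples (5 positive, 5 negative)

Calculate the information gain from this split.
0.0041 bits

Information Gain = H(Y) - H(Y|Feature)

Before split:
P(positive) = 16/29 = 0.5517
H(Y) = 0.9923 bits

After split:
Feature=0: H = 0.9819 bits (weight = 19/29)
Feature=1: H = 1.0000 bits (weight = 10/29)
H(Y|Feature) = (19/29)×0.9819 + (10/29)×1.0000 = 0.9882 bits

Information Gain = 0.9923 - 0.9882 = 0.0041 bits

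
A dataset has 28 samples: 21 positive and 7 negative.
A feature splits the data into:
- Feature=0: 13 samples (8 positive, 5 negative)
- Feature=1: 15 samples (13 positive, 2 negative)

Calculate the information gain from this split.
0.0615 bits

Information Gain = H(Y) - H(Y|Feature)

Before split:
P(positive) = 21/28 = 0.7500
H(Y) = 0.8113 bits

After split:
Feature=0: H = 0.9612 bits (weight = 13/28)
Feature=1: H = 0.5665 bits (weight = 15/28)
H(Y|Feature) = (13/28)×0.9612 + (15/28)×0.5665 = 0.7498 bits

Information Gain = 0.8113 - 0.7498 = 0.0615 bits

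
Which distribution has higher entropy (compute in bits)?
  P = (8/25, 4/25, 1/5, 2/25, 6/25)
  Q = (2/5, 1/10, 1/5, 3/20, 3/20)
P

Computing entropies in bits:
H(P) = 2.1991
H(Q) = 2.1464

Distribution P has higher entropy.

Intuition: The distribution closer to uniform (more spread out) has higher entropy.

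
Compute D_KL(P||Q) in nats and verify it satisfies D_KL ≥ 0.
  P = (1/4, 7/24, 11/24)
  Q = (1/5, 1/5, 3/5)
0.0424 nats

KL divergence satisfies the Gibbs inequality: D_KL(P||Q) ≥ 0 for all distributions P, Q.

D_KL(P||Q) = Σ p(x) log(p(x)/q(x))
Term by term:
  x=0: 1/4 × log_e[(1/4)/(1/5)] = 0.0558
  x=1: 7/24 × log_e[(7/24)/(1/5)] = 0.1100
  x=2: 11/24 × log_e[(11/24)/(3/5)] = -0.1234
D_KL(P||Q) = 0.0424 nats

D_KL(P||Q) = 0.0424 ≥ 0 ✓

This non-negativity is a fundamental property: relative entropy cannot be negative because it measures how different Q is from P.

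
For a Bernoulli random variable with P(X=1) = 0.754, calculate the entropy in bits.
0.8049 bits

The binary entropy function is:
H(p) = -p log(p) - (1-p) log(1-p)

H(0.754) = -0.754 × log_2(0.754) - 0.246 × log_2(0.246)
H(0.754) = 0.8049 bits

Note: Binary entropy is maximized at p=0.5 (H=1 bit) and minimized at p=0 or p=1 (H=0).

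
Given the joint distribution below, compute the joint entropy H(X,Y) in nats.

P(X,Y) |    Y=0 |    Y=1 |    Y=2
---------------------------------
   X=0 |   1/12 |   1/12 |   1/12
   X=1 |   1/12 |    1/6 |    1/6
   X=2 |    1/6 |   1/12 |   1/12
2.1383 nats

Joint entropy is H(X,Y) = -Σ_{x,y} p(x,y) log p(x,y).

Summing over all non-zero entries:
H(X,Y) = -[1/12·log_e(1/12) + 1/12·log_e(1/12) + 1/12·log_e(1/12) + 1/12·log_e(1/12) + 1/6·log_e(1/6) + 1/6·log_e(1/6) + 1/6·log_e(1/6) + 1/12·log_e(1/12) + 1/12·log_e(1/12)]
H(X,Y) = 2.1383 nats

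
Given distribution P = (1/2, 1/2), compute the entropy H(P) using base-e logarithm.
0.6931 nats

Shannon entropy is H(X) = -Σ p(x) log p(x).

For P = (1/2, 1/2):
H = -1/2 × log_e(1/2) -1/2 × log_e(1/2)
H = 0.6931 nats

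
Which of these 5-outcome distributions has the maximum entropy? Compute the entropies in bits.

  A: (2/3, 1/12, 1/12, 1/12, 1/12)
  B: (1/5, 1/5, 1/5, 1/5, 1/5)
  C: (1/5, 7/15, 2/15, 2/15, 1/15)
B

For a discrete distribution over n outcomes, entropy is maximized by the uniform distribution.

Computing entropies:
H(A) = 1.5850 bits
H(B) = 2.3219 bits
H(C) = 2.0131 bits

The uniform distribution (where all probabilities equal 1/5) achieves the maximum entropy of log_2(5) = 2.3219 bits.

Distribution B has the highest entropy.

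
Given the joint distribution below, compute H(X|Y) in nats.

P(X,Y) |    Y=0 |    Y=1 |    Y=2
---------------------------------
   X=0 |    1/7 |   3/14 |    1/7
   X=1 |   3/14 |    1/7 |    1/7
0.6788 nats

Using the chain rule: H(X|Y) = H(X,Y) - H(Y)

First, compute H(X,Y) = 1.7721 nats

Marginal P(Y) = (5/14, 5/14, 2/7)
H(Y) = 1.0934 nats

H(X|Y) = H(X,Y) - H(Y) = 1.7721 - 1.0934 = 0.6788 nats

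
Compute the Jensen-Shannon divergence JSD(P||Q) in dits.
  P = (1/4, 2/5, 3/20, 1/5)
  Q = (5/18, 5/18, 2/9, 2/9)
0.0042 dits

Jensen-Shannon divergence is:
JSD(P||Q) = 0.5 × D_KL(P||M) + 0.5 × D_KL(Q||M)
where M = 0.5 × (P + Q) is the mixture distribution.

M = 0.5 × (1/4, 2/5, 3/20, 1/5) + 0.5 × (5/18, 5/18, 2/9, 2/9) = (0.263889, 0.338889, 0.186111, 0.211111)

D_KL(P||M) = 0.0042 dits
D_KL(Q||M) = 0.0043 dits

JSD(P||Q) = 0.5 × 0.0042 + 0.5 × 0.0043 = 0.0042 dits

Unlike KL divergence, JSD is symmetric and bounded: 0 ≤ JSD ≤ log(2).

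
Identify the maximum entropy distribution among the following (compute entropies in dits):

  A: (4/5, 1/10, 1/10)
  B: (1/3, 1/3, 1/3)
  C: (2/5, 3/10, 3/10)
B

For a discrete distribution over n outcomes, entropy is maximized by the uniform distribution.

Computing entropies:
H(A) = 0.2775 dits
H(B) = 0.4771 dits
H(C) = 0.4729 dits

The uniform distribution (where all probabilities equal 1/3) achieves the maximum entropy of log_10(3) = 0.4771 dits.

Distribution B has the highest entropy.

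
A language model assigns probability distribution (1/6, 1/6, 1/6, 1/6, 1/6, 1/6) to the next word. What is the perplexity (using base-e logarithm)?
6.0000

Perplexity is e^H (or exp(H) for natural log).

First, H = -Σ p log p = 1.7918 nats
Perplexity = e^1.7918 = 6.0000

Interpretation: The model's uncertainty is equivalent to choosing uniformly among 6.0 options.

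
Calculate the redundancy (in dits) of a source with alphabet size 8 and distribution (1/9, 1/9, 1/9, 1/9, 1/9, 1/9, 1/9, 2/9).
0.0157 dits

Redundancy measures how far a source is from maximum entropy:
R = H_max - H(X)

Maximum entropy for 8 symbols: H_max = log_10(8) = 0.9031 dits
Actual entropy: H(X) = 0.8873 dits
Redundancy: R = 0.9031 - 0.8873 = 0.0157 dits

This redundancy represents potential for compression: the source could be compressed by 0.0157 dits per symbol.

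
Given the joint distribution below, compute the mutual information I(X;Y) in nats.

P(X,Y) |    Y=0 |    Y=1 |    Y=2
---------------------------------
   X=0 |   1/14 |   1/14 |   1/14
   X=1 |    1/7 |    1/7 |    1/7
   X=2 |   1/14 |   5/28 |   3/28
0.0158 nats

Mutual information: I(X;Y) = H(X) + H(Y) - H(X,Y)

Marginals:
P(X) = (3/14, 3/7, 5/14), H(X) = 1.0609 nats
P(Y) = (2/7, 11/28, 9/28), H(Y) = 1.0898 nats

Joint entropy: H(X,Y) = 2.1349 nats

I(X;Y) = 1.0609 + 1.0898 - 2.1349 = 0.0158 nats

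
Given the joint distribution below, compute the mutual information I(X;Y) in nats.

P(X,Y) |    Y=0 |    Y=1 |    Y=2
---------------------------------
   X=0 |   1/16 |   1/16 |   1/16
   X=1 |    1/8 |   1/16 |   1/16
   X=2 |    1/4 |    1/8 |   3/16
0.0091 nats

Mutual information: I(X;Y) = H(X) + H(Y) - H(X,Y)

Marginals:
P(X) = (3/16, 1/4, 9/16), H(X) = 0.9841 nats
P(Y) = (7/16, 1/4, 5/16), H(Y) = 1.0717 nats

Joint entropy: H(X,Y) = 2.0467 nats

I(X;Y) = 0.9841 + 1.0717 - 2.0467 = 0.0091 nats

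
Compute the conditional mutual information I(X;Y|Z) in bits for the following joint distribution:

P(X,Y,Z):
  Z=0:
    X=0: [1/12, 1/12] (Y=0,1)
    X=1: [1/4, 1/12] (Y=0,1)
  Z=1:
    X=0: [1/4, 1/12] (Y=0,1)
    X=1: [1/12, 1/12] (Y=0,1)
0.0441 bits

Conditional mutual information: I(X;Y|Z) = H(X|Z) + H(Y|Z) - H(X,Y|Z)

H(Z) = 1.0000
H(X,Z) = 1.9183 → H(X|Z) = 0.9183
H(Y,Z) = 1.9183 → H(Y|Z) = 0.9183
H(X,Y,Z) = 2.7925 → H(X,Y|Z) = 1.7925

I(X;Y|Z) = 0.9183 + 0.9183 - 1.7925 = 0.0441 bits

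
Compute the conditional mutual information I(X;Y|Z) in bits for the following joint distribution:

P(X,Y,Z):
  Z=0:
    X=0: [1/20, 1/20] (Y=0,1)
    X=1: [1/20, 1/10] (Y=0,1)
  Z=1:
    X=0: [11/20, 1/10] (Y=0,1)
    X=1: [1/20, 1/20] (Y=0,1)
0.0438 bits

Conditional mutual information: I(X;Y|Z) = H(X|Z) + H(Y|Z) - H(X,Y|Z)

H(Z) = 0.8113
H(X,Z) = 1.4789 → H(X|Z) = 0.6676
H(Y,Z) = 1.5955 → H(Y|Z) = 0.7842
H(X,Y,Z) = 2.2192 → H(X,Y|Z) = 1.4080

I(X;Y|Z) = 0.6676 + 0.7842 - 1.4080 = 0.0438 bits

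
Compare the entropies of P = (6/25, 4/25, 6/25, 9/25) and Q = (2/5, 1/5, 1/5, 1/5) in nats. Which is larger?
P

Computing entropies in nats:
H(P) = 1.3460
H(Q) = 1.3322

Distribution P has higher entropy.

Intuition: The distribution closer to uniform (more spread out) has higher entropy.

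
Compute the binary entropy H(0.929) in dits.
0.1113 dits

The binary entropy function is:
H(p) = -p log(p) - (1-p) log(1-p)

H(0.929) = -0.929 × log_10(0.929) - 0.071 × log_10(0.071)
H(0.929) = 0.1113 dits

Note: Binary entropy is maximized at p=0.5 (H=1 bit) and minimized at p=0 or p=1 (H=0).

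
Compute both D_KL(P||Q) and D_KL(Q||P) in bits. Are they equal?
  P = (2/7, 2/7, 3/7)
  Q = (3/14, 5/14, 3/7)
D_KL(P||Q) = 0.0266, D_KL(Q||P) = 0.0260

KL divergence is not symmetric: D_KL(P||Q) ≠ D_KL(Q||P) in general.

D_KL(P||Q) = 0.0266 bits
D_KL(Q||P) = 0.0260 bits

No, they are not equal!

This asymmetry is why KL divergence is not a true distance metric.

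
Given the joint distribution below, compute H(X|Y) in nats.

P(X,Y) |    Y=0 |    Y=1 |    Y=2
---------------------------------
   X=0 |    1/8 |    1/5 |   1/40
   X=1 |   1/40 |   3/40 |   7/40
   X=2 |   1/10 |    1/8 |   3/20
0.9598 nats

Using the chain rule: H(X|Y) = H(X,Y) - H(Y)

First, compute H(X,Y) = 2.0403 nats

Marginal P(Y) = (1/4, 2/5, 7/20)
H(Y) = 1.0805 nats

H(X|Y) = H(X,Y) - H(Y) = 2.0403 - 1.0805 = 0.9598 nats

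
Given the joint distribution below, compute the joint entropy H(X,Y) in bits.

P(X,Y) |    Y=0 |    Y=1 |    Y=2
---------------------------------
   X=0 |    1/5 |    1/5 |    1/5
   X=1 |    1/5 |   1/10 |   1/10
2.5219 bits

Joint entropy is H(X,Y) = -Σ_{x,y} p(x,y) log p(x,y).

Summing over all non-zero entries:
H(X,Y) = -[1/5·log_2(1/5) + 1/5·log_2(1/5) + 1/5·log_2(1/5) + 1/5·log_2(1/5) + 1/10·log_2(1/10) + 1/10·log_2(1/10)]
H(X,Y) = 2.5219 bits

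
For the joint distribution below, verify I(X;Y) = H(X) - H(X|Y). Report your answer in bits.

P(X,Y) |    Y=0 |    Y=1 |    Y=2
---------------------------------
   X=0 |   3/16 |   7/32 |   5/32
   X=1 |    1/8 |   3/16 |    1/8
I(X;Y) = 0.0020 bits

Mutual information has multiple equivalent forms:
- I(X;Y) = H(X) - H(X|Y)
- I(X;Y) = H(Y) - H(Y|X)
- I(X;Y) = H(X) + H(Y) - H(X,Y)

Computing all quantities:
H(X) = 0.9887, H(Y) = 1.5671, H(X,Y) = 2.5537
H(X|Y) = 0.9867, H(Y|X) = 1.5650

Verification:
H(X) - H(X|Y) = 0.9887 - 0.9867 = 0.0020
H(Y) - H(Y|X) = 1.5671 - 1.5650 = 0.0020
H(X) + H(Y) - H(X,Y) = 0.9887 + 1.5671 - 2.5537 = 0.0020

All forms give I(X;Y) = 0.0020 bits. ✓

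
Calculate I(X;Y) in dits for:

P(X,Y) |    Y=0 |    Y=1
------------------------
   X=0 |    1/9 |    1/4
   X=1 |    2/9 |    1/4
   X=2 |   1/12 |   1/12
0.0062 dits

Mutual information: I(X;Y) = H(X) + H(Y) - H(X,Y)

Marginals:
P(X) = (13/36, 17/36, 1/6), H(X) = 0.4433 dits
P(Y) = (5/12, 7/12), H(Y) = 0.2950 dits

Joint entropy: H(X,Y) = 0.7321 dits

I(X;Y) = 0.4433 + 0.2950 - 0.7321 = 0.0062 dits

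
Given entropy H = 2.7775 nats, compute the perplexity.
16.0788

Perplexity is e^H (or exp(H) for natural log).

H = 2.7775 nats
Perplexity = e^2.7775 = 16.0788

Interpretation: The model's uncertainty is equivalent to choosing uniformly among 16.1 options.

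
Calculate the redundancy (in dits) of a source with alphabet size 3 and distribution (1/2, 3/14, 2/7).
0.0278 dits

Redundancy measures how far a source is from maximum entropy:
R = H_max - H(X)

Maximum entropy for 3 symbols: H_max = log_10(3) = 0.4771 dits
Actual entropy: H(X) = 0.4493 dits
Redundancy: R = 0.4771 - 0.4493 = 0.0278 dits

This redundancy represents potential for compression: the source could be compressed by 0.0278 dits per symbol.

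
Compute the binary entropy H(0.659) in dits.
0.2787 dits

The binary entropy function is:
H(p) = -p log(p) - (1-p) log(1-p)

H(0.659) = -0.659 × log_10(0.659) - 0.341 × log_10(0.341)
H(0.659) = 0.2787 dits

Note: Binary entropy is maximized at p=0.5 (H=1 bit) and minimized at p=0 or p=1 (H=0).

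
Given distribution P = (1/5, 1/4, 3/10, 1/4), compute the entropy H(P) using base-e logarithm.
1.3762 nats

Shannon entropy is H(X) = -Σ p(x) log p(x).

For P = (1/5, 1/4, 3/10, 1/4):
H = -1/5 × log_e(1/5) -1/4 × log_e(1/4) -3/10 × log_e(3/10) -1/4 × log_e(1/4)
H = 1.3762 nats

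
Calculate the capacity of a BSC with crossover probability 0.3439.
0.0715 bits

For a binary symmetric channel (BSC) with error probability p:
Capacity C = 1 - H(p) bits per symbol

where H(p) = -p log₂(p) - (1-p) log₂(1-p) is the binary entropy function.

H(0.3439) = 0.9285 bits
C = 1 - 0.9285 = 0.0715 bits per symbol

This means we can reliably transmit up to 0.0715 bits of information per channel use.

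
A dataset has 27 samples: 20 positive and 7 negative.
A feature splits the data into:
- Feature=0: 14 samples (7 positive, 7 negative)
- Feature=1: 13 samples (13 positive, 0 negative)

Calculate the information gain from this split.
0.3071 bits

Information Gain = H(Y) - H(Y|Feature)

Before split:
P(positive) = 20/27 = 0.7407
H(Y) = 0.8256 bits

After split:
Feature=0: H = 1.0000 bits (weight = 14/27)
Feature=1: H = 0.0000 bits (weight = 13/27)
H(Y|Feature) = (14/27)×1.0000 + (13/27)×0.0000 = 0.5185 bits

Information Gain = 0.8256 - 0.5185 = 0.3071 bits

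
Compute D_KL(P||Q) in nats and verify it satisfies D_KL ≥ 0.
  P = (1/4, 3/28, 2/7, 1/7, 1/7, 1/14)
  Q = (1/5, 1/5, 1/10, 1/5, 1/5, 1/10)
0.1687 nats

KL divergence satisfies the Gibbs inequality: D_KL(P||Q) ≥ 0 for all distributions P, Q.

D_KL(P||Q) = Σ p(x) log(p(x)/q(x))
Term by term:
  x=0: 1/4 × log_e[(1/4)/(1/5)] = 0.0558
  x=1: 3/28 × log_e[(3/28)/(1/5)] = -0.0669
  x=2: 2/7 × log_e[(2/7)/(1/10)] = 0.2999
  x=3: 1/7 × log_e[(1/7)/(1/5)] = -0.0481
  x=4: 1/7 × log_e[(1/7)/(1/5)] = -0.0481
  x=5: 1/14 × log_e[(1/14)/(1/10)] = -0.0240
D_KL(P||Q) = 0.1687 nats

D_KL(P||Q) = 0.1687 ≥ 0 ✓

This non-negativity is a fundamental property: relative entropy cannot be negative because it measures how different Q is from P.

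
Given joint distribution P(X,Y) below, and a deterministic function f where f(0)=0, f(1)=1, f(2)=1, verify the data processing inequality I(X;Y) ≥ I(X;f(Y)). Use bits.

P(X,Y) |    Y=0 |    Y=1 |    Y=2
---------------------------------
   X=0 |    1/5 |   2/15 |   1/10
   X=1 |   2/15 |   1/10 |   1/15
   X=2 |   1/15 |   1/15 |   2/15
I(X;Y) = 0.0504, I(X;f(Y)) = 0.0258, inequality holds: 0.0504 ≥ 0.0258

Data Processing Inequality: For any Markov chain X → Y → Z, we have I(X;Y) ≥ I(X;Z).

Here Z = f(Y) is a deterministic function of Y, forming X → Y → Z.

Original I(X;Y) = 0.0504 bits

After applying f:
P(X,Z) where Z=f(Y):
- P(X,Z=0) = P(X,Y=0)
- P(X,Z=1) = P(X,Y=1) + P(X,Y=2)

I(X;Z) = I(X;f(Y)) = 0.0258 bits

Verification: 0.0504 ≥ 0.0258 ✓

Information cannot be created by processing; the function f can only lose information about X.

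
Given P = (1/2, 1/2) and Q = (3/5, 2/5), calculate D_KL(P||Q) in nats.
0.0204 nats

KL divergence: D_KL(P||Q) = Σ p(x) log(p(x)/q(x))

Computing term by term:
  x=0: 1/2 × log_e[(1/2)/(3/5)] = 1/2 × -0.1823 = -0.0912
  x=1: 1/2 × log_e[(1/2)/(2/5)] = 1/2 × 0.2231 = 0.1116

D_KL(P||Q) = 0.0204 nats

Note: KL divergence is always non-negative and equals 0 iff P = Q.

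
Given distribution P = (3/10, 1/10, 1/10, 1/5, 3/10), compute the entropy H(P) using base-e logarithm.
1.5048 nats

Shannon entropy is H(X) = -Σ p(x) log p(x).

For P = (3/10, 1/10, 1/10, 1/5, 3/10):
H = -3/10 × log_e(3/10) -1/10 × log_e(1/10) -1/10 × log_e(1/10) -1/5 × log_e(1/5) -3/10 × log_e(3/10)
H = 1.5048 nats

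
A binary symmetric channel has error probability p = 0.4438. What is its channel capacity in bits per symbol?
0.0091 bits

For a binary symmetric channel (BSC) with error probability p:
Capacity C = 1 - H(p) bits per symbol

where H(p) = -p log₂(p) - (1-p) log₂(1-p) is the binary entropy function.

H(0.4438) = 0.9909 bits
C = 1 - 0.9909 = 0.0091 bits per symbol

This means we can reliably transmit up to 0.0091 bits of information per channel use.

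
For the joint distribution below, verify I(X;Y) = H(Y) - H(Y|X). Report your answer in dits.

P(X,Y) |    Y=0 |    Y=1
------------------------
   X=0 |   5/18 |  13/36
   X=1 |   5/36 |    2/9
I(X;Y) = 0.0005 dits

Mutual information has multiple equivalent forms:
- I(X;Y) = H(X) - H(X|Y)
- I(X;Y) = H(Y) - H(Y|X)
- I(X;Y) = H(X) + H(Y) - H(X,Y)

Computing all quantities:
H(X) = 0.2841, H(Y) = 0.2950, H(X,Y) = 0.5785
H(X|Y) = 0.2835, H(Y|X) = 0.2944

Verification:
H(X) - H(X|Y) = 0.2841 - 0.2835 = 0.0005
H(Y) - H(Y|X) = 0.2950 - 0.2944 = 0.0005
H(X) + H(Y) - H(X,Y) = 0.2841 + 0.2950 - 0.5785 = 0.0005

All forms give I(X;Y) = 0.0005 dits. ✓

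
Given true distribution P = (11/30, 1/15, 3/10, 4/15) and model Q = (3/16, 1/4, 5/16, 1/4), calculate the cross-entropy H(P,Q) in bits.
2.0556 bits

Cross-entropy: H(P,Q) = -Σ p(x) log q(x)

Alternatively: H(P,Q) = H(P) + D_KL(P||Q)
H(P) = 1.8208 bits
D_KL(P||Q) = 0.2348 bits

H(P,Q) = 1.8208 + 0.2348 = 2.0556 bits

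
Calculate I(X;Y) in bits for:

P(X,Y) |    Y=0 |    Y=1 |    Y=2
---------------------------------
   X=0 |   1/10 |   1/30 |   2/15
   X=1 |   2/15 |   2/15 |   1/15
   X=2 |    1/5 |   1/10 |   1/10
0.0702 bits

Mutual information: I(X;Y) = H(X) + H(Y) - H(X,Y)

Marginals:
P(X) = (4/15, 1/3, 2/5), H(X) = 1.5656 bits
P(Y) = (13/30, 4/15, 3/10), H(Y) = 1.5524 bits

Joint entropy: H(X,Y) = 3.0477 bits

I(X;Y) = 1.5656 + 1.5524 - 3.0477 = 0.0702 bits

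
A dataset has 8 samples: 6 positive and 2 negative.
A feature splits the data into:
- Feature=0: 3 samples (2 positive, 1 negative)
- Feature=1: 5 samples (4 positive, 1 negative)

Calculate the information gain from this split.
0.0157 bits

Information Gain = H(Y) - H(Y|Feature)

Before split:
P(positive) = 6/8 = 0.7500
H(Y) = 0.8113 bits

After split:
Feature=0: H = 0.9183 bits (weight = 3/8)
Feature=1: H = 0.7219 bits (weight = 5/8)
H(Y|Feature) = (3/8)×0.9183 + (5/8)×0.7219 = 0.7956 bits

Information Gain = 0.8113 - 0.7956 = 0.0157 bits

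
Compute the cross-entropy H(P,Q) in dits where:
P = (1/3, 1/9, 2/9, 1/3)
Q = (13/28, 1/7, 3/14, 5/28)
0.6030 dits

Cross-entropy: H(P,Q) = -Σ p(x) log q(x)

Alternatively: H(P,Q) = H(P) + D_KL(P||Q)
H(P) = 0.5693 dits
D_KL(P||Q) = 0.0338 dits

H(P,Q) = 0.5693 + 0.0338 = 0.6030 dits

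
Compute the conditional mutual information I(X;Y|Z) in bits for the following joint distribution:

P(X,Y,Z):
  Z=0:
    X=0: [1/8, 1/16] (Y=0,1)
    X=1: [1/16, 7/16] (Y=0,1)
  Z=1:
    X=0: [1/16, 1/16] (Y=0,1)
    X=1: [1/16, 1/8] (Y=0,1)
0.1435 bits

Conditional mutual information: I(X;Y|Z) = H(X|Z) + H(Y|Z) - H(X,Y|Z)

H(Z) = 0.8960
H(X,Z) = 1.7806 → H(X|Z) = 0.8846
H(Y,Z) = 1.7806 → H(Y|Z) = 0.8846
H(X,Y,Z) = 2.5218 → H(X,Y|Z) = 1.6257

I(X;Y|Z) = 0.8846 + 0.8846 - 1.6257 = 0.1435 bits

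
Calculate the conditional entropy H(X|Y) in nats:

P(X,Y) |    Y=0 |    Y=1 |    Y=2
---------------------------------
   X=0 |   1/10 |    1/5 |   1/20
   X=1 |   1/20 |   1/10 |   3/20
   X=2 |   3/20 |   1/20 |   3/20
0.9894 nats

Using the chain rule: H(X|Y) = H(X,Y) - H(Y)

First, compute H(X,Y) = 2.0855 nats

Marginal P(Y) = (3/10, 7/20, 7/20)
H(Y) = 1.0961 nats

H(X|Y) = H(X,Y) - H(Y) = 2.0855 - 1.0961 = 0.9894 nats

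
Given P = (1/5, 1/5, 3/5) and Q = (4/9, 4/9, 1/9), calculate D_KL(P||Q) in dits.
0.3007 dits

KL divergence: D_KL(P||Q) = Σ p(x) log(p(x)/q(x))

Computing term by term:
  x=0: 1/5 × log_10[(1/5)/(4/9)] = 1/5 × -0.3468 = -0.0694
  x=1: 1/5 × log_10[(1/5)/(4/9)] = 1/5 × -0.3468 = -0.0694
  x=2: 3/5 × log_10[(3/5)/(1/9)] = 3/5 × 0.7324 = 0.4394

D_KL(P||Q) = 0.3007 dits

Note: KL divergence is always non-negative and equals 0 iff P = Q.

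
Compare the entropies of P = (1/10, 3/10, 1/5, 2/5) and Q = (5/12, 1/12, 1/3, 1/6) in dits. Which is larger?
P

Computing entropies in dits:
H(P) = 0.5558
H(Q) = 0.5371

Distribution P has higher entropy.

Intuition: The distribution closer to uniform (more spread out) has higher entropy.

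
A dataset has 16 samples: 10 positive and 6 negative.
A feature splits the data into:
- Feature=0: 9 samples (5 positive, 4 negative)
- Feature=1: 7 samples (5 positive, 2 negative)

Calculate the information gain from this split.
0.0193 bits

Information Gain = H(Y) - H(Y|Feature)

Before split:
P(positive) = 10/16 = 0.6250
H(Y) = 0.9544 bits

After split:
Feature=0: H = 0.9911 bits (weight = 9/16)
Feature=1: H = 0.8631 bits (weight = 7/16)
H(Y|Feature) = (9/16)×0.9911 + (7/16)×0.8631 = 0.9351 bits

Information Gain = 0.9544 - 0.9351 = 0.0193 bits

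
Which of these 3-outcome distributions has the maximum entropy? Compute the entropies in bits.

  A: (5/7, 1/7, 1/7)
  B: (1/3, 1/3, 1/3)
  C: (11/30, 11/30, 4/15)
B

For a discrete distribution over n outcomes, entropy is maximized by the uniform distribution.

Computing entropies:
H(A) = 1.1488 bits
H(B) = 1.5850 bits
H(C) = 1.5700 bits

The uniform distribution (where all probabilities equal 1/3) achieves the maximum entropy of log_2(3) = 1.5850 bits.

Distribution B has the highest entropy.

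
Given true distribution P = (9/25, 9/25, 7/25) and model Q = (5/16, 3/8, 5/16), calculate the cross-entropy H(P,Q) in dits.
0.4766 dits

Cross-entropy: H(P,Q) = -Σ p(x) log q(x)

Alternatively: H(P,Q) = H(P) + D_KL(P||Q)
H(P) = 0.4743 dits
D_KL(P||Q) = 0.0024 dits

H(P,Q) = 0.4743 + 0.0024 = 0.4766 dits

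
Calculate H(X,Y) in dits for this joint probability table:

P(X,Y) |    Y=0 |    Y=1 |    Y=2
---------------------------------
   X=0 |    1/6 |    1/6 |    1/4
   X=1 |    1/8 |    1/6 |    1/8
0.7654 dits

Joint entropy is H(X,Y) = -Σ_{x,y} p(x,y) log p(x,y).

Summing over all non-zero entries:
H(X,Y) = -[1/6·log_10(1/6) + 1/6·log_10(1/6) + 1/4·log_10(1/4) + 1/8·log_10(1/8) + 1/6·log_10(1/6) + 1/8·log_10(1/8)]
H(X,Y) = 0.7654 dits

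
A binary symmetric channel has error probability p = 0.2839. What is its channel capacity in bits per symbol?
0.1393 bits

For a binary symmetric channel (BSC) with error probability p:
Capacity C = 1 - H(p) bits per symbol

where H(p) = -p log₂(p) - (1-p) log₂(1-p) is the binary entropy function.

H(0.2839) = 0.8607 bits
C = 1 - 0.8607 = 0.1393 bits per symbol

This means we can reliably transmit up to 0.1393 bits of information per channel use.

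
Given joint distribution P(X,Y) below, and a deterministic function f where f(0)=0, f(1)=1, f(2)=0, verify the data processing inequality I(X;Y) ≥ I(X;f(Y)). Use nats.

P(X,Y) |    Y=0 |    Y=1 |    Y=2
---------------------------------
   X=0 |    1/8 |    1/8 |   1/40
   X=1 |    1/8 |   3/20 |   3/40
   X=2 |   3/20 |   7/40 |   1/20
I(X;Y) = 0.0105, I(X;f(Y)) = 0.0005, inequality holds: 0.0105 ≥ 0.0005

Data Processing Inequality: For any Markov chain X → Y → Z, we have I(X;Y) ≥ I(X;Z).

Here Z = f(Y) is a deterministic function of Y, forming X → Y → Z.

Original I(X;Y) = 0.0105 nats

After applying f:
P(X,Z) where Z=f(Y):
- P(X,Z=0) = P(X,Y=0) + P(X,Y=2)
- P(X,Z=1) = P(X,Y=1)

I(X;Z) = I(X;f(Y)) = 0.0005 nats

Verification: 0.0105 ≥ 0.0005 ✓

Information cannot be created by processing; the function f can only lose information about X.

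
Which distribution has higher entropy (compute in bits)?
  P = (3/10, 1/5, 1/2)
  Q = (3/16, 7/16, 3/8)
Q

Computing entropies in bits:
H(P) = 1.4855
H(Q) = 1.5052

Distribution Q has higher entropy.

Intuition: The distribution closer to uniform (more spread out) has higher entropy.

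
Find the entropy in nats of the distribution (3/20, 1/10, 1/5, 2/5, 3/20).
1.4878 nats

Shannon entropy is H(X) = -Σ p(x) log p(x).

For P = (3/20, 1/10, 1/5, 2/5, 3/20):
H = -3/20 × log_e(3/20) -1/10 × log_e(1/10) -1/5 × log_e(1/5) -2/5 × log_e(2/5) -3/20 × log_e(3/20)
H = 1.4878 nats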